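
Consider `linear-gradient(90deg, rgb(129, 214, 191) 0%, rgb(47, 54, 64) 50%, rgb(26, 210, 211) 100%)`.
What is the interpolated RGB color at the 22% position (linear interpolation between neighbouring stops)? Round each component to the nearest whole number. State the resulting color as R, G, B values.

(93, 144, 135)

22% lies between the 0% and 50% stops, so the local fraction is t = (22 − 0)/(50 − 0) = 22/50 ≈ 0.44.
R = 129 + 0.44 × (47 − 129) = 92.92 → 93
G = 214 + 0.44 × (54 − 214) = 143.6 → 144
B = 191 + 0.44 × (64 − 191) = 135.12 → 135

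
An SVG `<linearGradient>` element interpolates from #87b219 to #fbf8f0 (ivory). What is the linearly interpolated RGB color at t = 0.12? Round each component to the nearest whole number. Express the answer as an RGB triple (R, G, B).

#87b219 → (135, 178, 25); #fbf8f0 → (251, 248, 240).
R = 135 + 0.12 × (251 − 135) = 135 + 0.12 × 116 = 148.92 → 149
G = 178 + 0.12 × (248 − 178) = 178 + 0.12 × 70 = 186.4 → 186
B = 25 + 0.12 × (240 − 25) = 25 + 0.12 × 215 = 50.8 → 51
So the blended color is (149, 186, 51), about #95ba33.

(149, 186, 51)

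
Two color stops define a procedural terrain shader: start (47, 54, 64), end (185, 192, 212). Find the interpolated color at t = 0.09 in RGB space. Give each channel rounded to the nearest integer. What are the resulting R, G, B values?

R = 47 + 0.09 × (185 − 47) = 47 + 0.09 × 138 = 59.42 → 59
G = 54 + 0.09 × (192 − 54) = 54 + 0.09 × 138 = 66.42 → 66
B = 64 + 0.09 × (212 − 64) = 64 + 0.09 × 148 = 77.32 → 77

(59, 66, 77)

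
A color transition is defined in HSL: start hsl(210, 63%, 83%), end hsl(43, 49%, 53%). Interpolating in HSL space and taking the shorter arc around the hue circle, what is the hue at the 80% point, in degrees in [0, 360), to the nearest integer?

76

Hue arc: Δh = 43 − 210 = -167° (|Δh| ≤ 180, already the shorter path).
H = 210 + 0.8 × (-167) = 76.4 → 76°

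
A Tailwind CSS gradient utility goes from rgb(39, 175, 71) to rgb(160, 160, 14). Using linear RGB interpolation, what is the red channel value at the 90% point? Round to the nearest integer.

R = 39 + 0.9 × (160 − 39) = 147.9 → 148

148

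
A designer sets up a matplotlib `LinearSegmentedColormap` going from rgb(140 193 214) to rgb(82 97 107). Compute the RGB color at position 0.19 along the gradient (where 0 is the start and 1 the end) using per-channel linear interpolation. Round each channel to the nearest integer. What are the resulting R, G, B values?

R = 140 + 0.19 × (82 − 140) = 140 + 0.19 × -58 = 128.98 → 129
G = 193 + 0.19 × (97 − 193) = 193 + 0.19 × -96 = 174.76 → 175
B = 214 + 0.19 × (107 − 214) = 214 + 0.19 × -107 = 193.67 → 194

(129, 175, 194)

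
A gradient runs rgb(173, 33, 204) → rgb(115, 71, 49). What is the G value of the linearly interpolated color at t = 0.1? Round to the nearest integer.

37

G = 33 + 0.1 × (71 − 33) = 36.8 → 37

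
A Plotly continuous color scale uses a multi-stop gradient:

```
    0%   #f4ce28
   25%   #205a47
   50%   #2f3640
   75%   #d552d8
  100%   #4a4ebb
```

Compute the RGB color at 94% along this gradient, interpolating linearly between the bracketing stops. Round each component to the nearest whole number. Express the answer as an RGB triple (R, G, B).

(107, 79, 194)

94% lies between the 75% and 100% stops, so the local fraction is t = (94 − 75)/(100 − 75) = 19/25 ≈ 0.76.
#d552d8 → (213, 82, 216); #4a4ebb → (74, 78, 187).
R = 213 + 0.76 × (74 − 213) = 107.36 → 107
G = 82 + 0.76 × (78 − 82) = 78.96 → 79
B = 216 + 0.76 × (187 − 216) = 193.96 → 194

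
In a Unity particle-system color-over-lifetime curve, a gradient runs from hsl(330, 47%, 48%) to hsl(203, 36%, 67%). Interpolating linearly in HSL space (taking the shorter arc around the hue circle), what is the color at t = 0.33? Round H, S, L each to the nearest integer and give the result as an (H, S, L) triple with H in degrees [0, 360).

(288, 43, 54)

Hue arc: Δh = 203 − 330 = -127° (|Δh| ≤ 180, already the shorter path).
H = 330 + 0.33 × (-127) = 288.09 → 288°
S = 47 + 0.33 × (36 − 47) = 43.37 → 43%
L = 48 + 0.33 × (67 − 48) = 54.27 → 54%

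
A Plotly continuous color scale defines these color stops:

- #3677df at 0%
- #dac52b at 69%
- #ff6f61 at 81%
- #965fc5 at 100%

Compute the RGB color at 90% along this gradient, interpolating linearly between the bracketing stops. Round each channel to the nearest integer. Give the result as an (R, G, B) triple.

90% lies between the 81% and 100% stops, so the local fraction is t = (90 − 81)/(100 − 81) = 9/19 ≈ 0.4737.
#ff6f61 → (255, 111, 97); #965fc5 → (150, 95, 197).
R = 255 + 0.4737 × (150 − 255) = 205.262 → 205
G = 111 + 0.4737 × (95 − 111) = 103.421 → 103
B = 97 + 0.4737 × (197 − 97) = 144.37 → 144

(205, 103, 144)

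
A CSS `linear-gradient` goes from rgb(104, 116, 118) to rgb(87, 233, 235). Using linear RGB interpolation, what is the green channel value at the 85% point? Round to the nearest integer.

215

G = 116 + 0.85 × (233 − 116) = 215.45 → 215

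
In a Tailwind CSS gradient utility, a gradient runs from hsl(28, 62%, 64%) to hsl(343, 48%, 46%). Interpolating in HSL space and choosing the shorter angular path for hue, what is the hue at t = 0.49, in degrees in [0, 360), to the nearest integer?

Hue: 343 − 28 = 315°, but |315| > 180 so the shorter arc goes the other way: Δh = 315 − 360 = -45°.
H = 28 + 0.49 × (-45) = 5.95 → 6°

6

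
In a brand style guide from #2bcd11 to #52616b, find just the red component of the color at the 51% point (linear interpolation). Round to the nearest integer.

R₁ = 43 (from #2bcd11), R₂ = 82 (from #52616b).
R = 43 + 0.51 × (82 − 43) = 62.89 → 63

63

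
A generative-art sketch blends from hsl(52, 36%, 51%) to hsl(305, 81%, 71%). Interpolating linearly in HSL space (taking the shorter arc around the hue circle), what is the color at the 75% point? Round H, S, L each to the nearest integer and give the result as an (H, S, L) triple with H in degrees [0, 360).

Hue: 305 − 52 = 253°, but |253| > 180 so the shorter arc goes the other way: Δh = 253 − 360 = -107°.
H = 52 + 0.75 × (-107) = -28.25 → -28 → -28 mod 360 = 332°
S = 36 + 0.75 × (81 − 36) = 69.75 → 70%
L = 51 + 0.75 × (71 − 51) = 66 → 66%

(332, 70, 66)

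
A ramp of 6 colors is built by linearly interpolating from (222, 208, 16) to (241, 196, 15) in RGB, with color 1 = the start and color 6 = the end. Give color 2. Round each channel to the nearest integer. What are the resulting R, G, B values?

With 6 swatches and endpoints inclusive, swatch 2 sits at t = (2 − 1)/(6 − 1) = 1/5 ≈ 0.2.
R = 222 + 0.2 × (241 − 222) = 225.8 → 226
G = 208 + 0.2 × (196 − 208) = 205.6 → 206
B = 16 + 0.2 × (15 − 16) = 15.8 → 16

(226, 206, 16)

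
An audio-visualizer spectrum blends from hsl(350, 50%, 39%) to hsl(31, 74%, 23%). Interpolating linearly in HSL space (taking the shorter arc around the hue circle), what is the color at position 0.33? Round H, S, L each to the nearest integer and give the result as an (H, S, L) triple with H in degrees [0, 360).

Hue: 31 − 350 = -319°, but |-319| > 180 so the shorter arc goes the other way: Δh = -319 + 360 = 41°.
H = 350 + 0.33 × (41) = 363.53 → 364 → 364 mod 360 = 4°
S = 50 + 0.33 × (74 − 50) = 57.92 → 58%
L = 39 + 0.33 × (23 − 39) = 33.72 → 34%

(4, 58, 34)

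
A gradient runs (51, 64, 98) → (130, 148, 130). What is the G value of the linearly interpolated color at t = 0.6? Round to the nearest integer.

G = 64 + 0.6 × (148 − 64) = 114.4 → 114

114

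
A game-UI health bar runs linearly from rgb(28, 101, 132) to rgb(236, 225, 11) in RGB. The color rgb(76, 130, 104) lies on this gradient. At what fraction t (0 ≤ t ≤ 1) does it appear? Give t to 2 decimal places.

0.23

Invert the lerp on the R channel (largest span, 208): t = (76 − 28) / (236 − 28) = 48/208 = 0.23077.
Check on G: (130 − 101)/(225 − 101) = 0.2339 ✓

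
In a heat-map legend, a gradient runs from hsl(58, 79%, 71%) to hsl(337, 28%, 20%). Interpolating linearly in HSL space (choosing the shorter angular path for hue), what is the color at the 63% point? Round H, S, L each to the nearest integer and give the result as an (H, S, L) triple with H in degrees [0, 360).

Hue: 337 − 58 = 279°, but |279| > 180 so the shorter arc goes the other way: Δh = 279 − 360 = -81°.
H = 58 + 0.63 × (-81) = 6.97 → 7°
S = 79 + 0.63 × (28 − 79) = 46.87 → 47%
L = 71 + 0.63 × (20 − 71) = 38.87 → 39%

(7, 47, 39)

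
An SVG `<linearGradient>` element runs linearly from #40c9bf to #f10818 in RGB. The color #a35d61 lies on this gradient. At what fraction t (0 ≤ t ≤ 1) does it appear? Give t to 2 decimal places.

Invert the lerp on the G channel (largest span, 193): t = (93 − 201) / (8 − 201) = -108/-193 = 0.55959.
Check on R: (163 − 64)/(241 − 64) = 0.5593 ✓

0.56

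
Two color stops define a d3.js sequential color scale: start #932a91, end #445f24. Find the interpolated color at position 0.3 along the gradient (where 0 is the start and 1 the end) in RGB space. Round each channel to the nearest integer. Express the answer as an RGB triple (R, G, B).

#932a91 → (147, 42, 145); #445f24 → (68, 95, 36).
R = 147 + 0.3 × (68 − 147) = 147 + 0.3 × -79 = 123.3 → 123
G = 42 + 0.3 × (95 − 42) = 42 + 0.3 × 53 = 57.9 → 58
B = 145 + 0.3 × (36 − 145) = 145 + 0.3 × -109 = 112.3 → 112

(123, 58, 112)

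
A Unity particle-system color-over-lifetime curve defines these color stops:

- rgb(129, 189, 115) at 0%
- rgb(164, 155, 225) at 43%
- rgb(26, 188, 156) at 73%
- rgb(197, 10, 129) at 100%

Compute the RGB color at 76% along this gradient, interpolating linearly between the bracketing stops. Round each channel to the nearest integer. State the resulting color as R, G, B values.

76% lies between the 73% and 100% stops, so the local fraction is t = (76 − 73)/(100 − 73) = 3/27 ≈ 0.1111.
R = 26 + 0.1111 × (197 − 26) = 44.998 → 45
G = 188 + 0.1111 × (10 − 188) = 168.224 → 168
B = 156 + 0.1111 × (129 − 156) = 153 → 153

(45, 168, 153)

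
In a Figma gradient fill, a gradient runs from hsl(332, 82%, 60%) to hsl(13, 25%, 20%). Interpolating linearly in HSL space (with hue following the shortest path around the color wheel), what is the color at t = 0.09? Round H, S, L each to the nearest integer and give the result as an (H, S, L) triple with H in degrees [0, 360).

Hue: 13 − 332 = -319°, but |-319| > 180 so the shorter arc goes the other way: Δh = -319 + 360 = 41°.
H = 332 + 0.09 × (41) = 335.69 → 336°
S = 82 + 0.09 × (25 − 82) = 76.87 → 77%
L = 60 + 0.09 × (20 − 60) = 56.4 → 56%

(336, 77, 56)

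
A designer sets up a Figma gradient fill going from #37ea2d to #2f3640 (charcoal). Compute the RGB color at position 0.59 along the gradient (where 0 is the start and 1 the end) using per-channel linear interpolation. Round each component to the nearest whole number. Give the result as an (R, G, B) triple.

(50, 128, 56)

#37ea2d → (55, 234, 45); #2f3640 → (47, 54, 64).
R = 55 + 0.59 × (47 − 55) = 55 + 0.59 × -8 = 50.28 → 50
G = 234 + 0.59 × (54 − 234) = 234 + 0.59 × -180 = 127.8 → 128
B = 45 + 0.59 × (64 − 45) = 45 + 0.59 × 19 = 56.21 → 56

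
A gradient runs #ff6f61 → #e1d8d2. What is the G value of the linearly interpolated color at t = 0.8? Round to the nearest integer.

195

G₁ = 111 (from #ff6f61), G₂ = 216 (from #e1d8d2).
G = 111 + 0.8 × (216 − 111) = 195 → 195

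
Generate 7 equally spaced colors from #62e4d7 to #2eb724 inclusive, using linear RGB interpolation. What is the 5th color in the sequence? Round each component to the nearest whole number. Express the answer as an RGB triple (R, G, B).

With 7 swatches and endpoints inclusive, swatch 5 sits at t = (5 − 1)/(7 − 1) = 4/6 ≈ 0.6667.
#62e4d7 → (98, 228, 215); #2eb724 → (46, 183, 36).
R = 98 + 0.6667 × (46 − 98) = 63.332 → 63
G = 228 + 0.6667 × (183 − 228) = 197.999 → 198
B = 215 + 0.6667 × (36 − 215) = 95.661 → 96

(63, 198, 96)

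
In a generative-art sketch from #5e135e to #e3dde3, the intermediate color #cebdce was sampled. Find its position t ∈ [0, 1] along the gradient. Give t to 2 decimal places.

Invert the lerp on the G channel (largest span, 202): t = (189 − 19) / (221 − 19) = 170/202 = 0.84158.
Check on R: (206 − 94)/(227 − 94) = 0.8421 ✓

0.84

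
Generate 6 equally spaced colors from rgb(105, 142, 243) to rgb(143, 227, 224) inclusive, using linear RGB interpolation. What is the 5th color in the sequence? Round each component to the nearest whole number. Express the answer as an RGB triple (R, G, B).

With 6 swatches and endpoints inclusive, swatch 5 sits at t = (5 − 1)/(6 − 1) = 4/5 ≈ 0.8.
R = 105 + 0.8 × (143 − 105) = 135.4 → 135
G = 142 + 0.8 × (227 − 142) = 210 → 210
B = 243 + 0.8 × (224 − 243) = 227.8 → 228

(135, 210, 228)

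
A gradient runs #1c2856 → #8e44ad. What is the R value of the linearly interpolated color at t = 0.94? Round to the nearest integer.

135

R₁ = 28 (from #1c2856), R₂ = 142 (from #8e44ad).
R = 28 + 0.94 × (142 − 28) = 135.16 → 135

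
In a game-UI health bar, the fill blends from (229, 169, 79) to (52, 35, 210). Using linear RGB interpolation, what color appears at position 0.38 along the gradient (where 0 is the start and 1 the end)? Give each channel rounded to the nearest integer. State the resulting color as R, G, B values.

R = 229 + 0.38 × (52 − 229) = 229 + 0.38 × -177 = 161.74 → 162
G = 169 + 0.38 × (35 − 169) = 169 + 0.38 × -134 = 118.08 → 118
B = 79 + 0.38 × (210 − 79) = 79 + 0.38 × 131 = 128.78 → 129

(162, 118, 129)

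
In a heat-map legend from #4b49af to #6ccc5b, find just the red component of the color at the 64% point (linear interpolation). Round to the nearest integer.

R₁ = 75 (from #4b49af), R₂ = 108 (from #6ccc5b).
R = 75 + 0.64 × (108 − 75) = 96.12 → 96

96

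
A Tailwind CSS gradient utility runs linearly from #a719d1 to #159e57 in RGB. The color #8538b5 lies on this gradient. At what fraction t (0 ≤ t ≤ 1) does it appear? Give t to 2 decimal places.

0.23

Invert the lerp on the R channel (largest span, 146): t = (133 − 167) / (21 − 167) = -34/-146 = 0.23288.
Check on G: (56 − 25)/(158 − 25) = 0.2331 ✓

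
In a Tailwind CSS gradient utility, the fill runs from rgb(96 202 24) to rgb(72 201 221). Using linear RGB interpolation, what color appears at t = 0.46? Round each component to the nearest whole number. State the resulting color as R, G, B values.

(85, 202, 115)

R = 96 + 0.46 × (72 − 96) = 96 + 0.46 × -24 = 84.96 → 85
G = 202 + 0.46 × (201 − 202) = 202 + 0.46 × -1 = 201.54 → 202
B = 24 + 0.46 × (221 − 24) = 24 + 0.46 × 197 = 114.62 → 115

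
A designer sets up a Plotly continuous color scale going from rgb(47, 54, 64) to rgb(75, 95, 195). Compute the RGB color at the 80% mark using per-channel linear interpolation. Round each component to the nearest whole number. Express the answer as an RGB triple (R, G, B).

80% corresponds to t = 0.8.
R = 47 + 0.8 × (75 − 47) = 47 + 0.8 × 28 = 69.4 → 69
G = 54 + 0.8 × (95 − 54) = 54 + 0.8 × 41 = 86.8 → 87
B = 64 + 0.8 × (195 − 64) = 64 + 0.8 × 131 = 168.8 → 169

(69, 87, 169)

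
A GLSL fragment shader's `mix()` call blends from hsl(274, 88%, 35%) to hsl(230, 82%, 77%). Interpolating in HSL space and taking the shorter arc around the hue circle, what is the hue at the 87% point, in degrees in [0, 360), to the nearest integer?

Hue arc: Δh = 230 − 274 = -44° (|Δh| ≤ 180, already the shorter path).
H = 274 + 0.87 × (-44) = 235.72 → 236°

236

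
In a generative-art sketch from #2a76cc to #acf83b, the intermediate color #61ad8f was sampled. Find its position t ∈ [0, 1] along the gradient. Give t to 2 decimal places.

Invert the lerp on the B channel (largest span, 145): t = (143 − 204) / (59 − 204) = -61/-145 = 0.42069.
Check on R: (97 − 42)/(172 − 42) = 0.4231 ✓

0.42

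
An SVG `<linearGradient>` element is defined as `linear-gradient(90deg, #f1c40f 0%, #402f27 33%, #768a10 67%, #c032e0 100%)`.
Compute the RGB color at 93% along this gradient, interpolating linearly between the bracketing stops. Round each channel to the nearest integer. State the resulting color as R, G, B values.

93% lies between the 67% and 100% stops, so the local fraction is t = (93 − 67)/(100 − 67) = 26/33 ≈ 0.7879.
#768a10 → (118, 138, 16); #c032e0 → (192, 50, 224).
R = 118 + 0.7879 × (192 − 118) = 176.305 → 176
G = 138 + 0.7879 × (50 − 138) = 68.665 → 69
B = 16 + 0.7879 × (224 − 16) = 179.883 → 180

(176, 69, 180)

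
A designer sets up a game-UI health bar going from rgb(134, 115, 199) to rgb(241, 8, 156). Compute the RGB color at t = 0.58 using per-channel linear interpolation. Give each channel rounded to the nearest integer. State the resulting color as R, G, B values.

R = 134 + 0.58 × (241 − 134) = 134 + 0.58 × 107 = 196.06 → 196
G = 115 + 0.58 × (8 − 115) = 115 + 0.58 × -107 = 52.94 → 53
B = 199 + 0.58 × (156 − 199) = 199 + 0.58 × -43 = 174.06 → 174

(196, 53, 174)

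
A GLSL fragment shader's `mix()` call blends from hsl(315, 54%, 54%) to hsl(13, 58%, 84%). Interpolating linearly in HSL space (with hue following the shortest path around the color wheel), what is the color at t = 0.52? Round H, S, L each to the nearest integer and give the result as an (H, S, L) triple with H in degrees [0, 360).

Hue: 13 − 315 = -302°, but |-302| > 180 so the shorter arc goes the other way: Δh = -302 + 360 = 58°.
H = 315 + 0.52 × (58) = 345.16 → 345°
S = 54 + 0.52 × (58 − 54) = 56.08 → 56%
L = 54 + 0.52 × (84 − 54) = 69.6 → 70%

(345, 56, 70)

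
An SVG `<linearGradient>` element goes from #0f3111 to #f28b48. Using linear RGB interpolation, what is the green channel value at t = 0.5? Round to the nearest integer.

G₁ = 49 (from #0f3111), G₂ = 139 (from #f28b48).
G = 49 + 0.5 × (139 − 49) = 94 → 94

94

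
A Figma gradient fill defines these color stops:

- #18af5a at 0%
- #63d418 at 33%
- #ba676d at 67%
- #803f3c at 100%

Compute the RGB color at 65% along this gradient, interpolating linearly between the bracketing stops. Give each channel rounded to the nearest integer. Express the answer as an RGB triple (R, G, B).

(181, 109, 104)

65% lies between the 33% and 67% stops, so the local fraction is t = (65 − 33)/(67 − 33) = 32/34 ≈ 0.9412.
#63d418 → (99, 212, 24); #ba676d → (186, 103, 109).
R = 99 + 0.9412 × (186 − 99) = 180.884 → 181
G = 212 + 0.9412 × (103 − 212) = 109.409 → 109
B = 24 + 0.9412 × (109 − 24) = 104.002 → 104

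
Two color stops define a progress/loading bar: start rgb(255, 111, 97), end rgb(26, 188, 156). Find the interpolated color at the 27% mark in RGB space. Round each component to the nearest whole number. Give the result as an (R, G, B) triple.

27% corresponds to t = 0.27.
R = 255 + 0.27 × (26 − 255) = 255 + 0.27 × -229 = 193.17 → 193
G = 111 + 0.27 × (188 − 111) = 111 + 0.27 × 77 = 131.79 → 132
B = 97 + 0.27 × (156 − 97) = 97 + 0.27 × 59 = 112.93 → 113

(193, 132, 113)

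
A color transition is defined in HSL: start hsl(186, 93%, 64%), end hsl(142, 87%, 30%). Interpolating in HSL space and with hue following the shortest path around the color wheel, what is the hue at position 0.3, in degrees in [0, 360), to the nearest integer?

Hue arc: Δh = 142 − 186 = -44° (|Δh| ≤ 180, already the shorter path).
H = 186 + 0.3 × (-44) = 172.8 → 173°

173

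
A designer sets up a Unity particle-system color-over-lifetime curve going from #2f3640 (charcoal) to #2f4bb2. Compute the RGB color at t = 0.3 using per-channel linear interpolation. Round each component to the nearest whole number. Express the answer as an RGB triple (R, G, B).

(47, 60, 98)

#2f3640 → (47, 54, 64); #2f4bb2 → (47, 75, 178).
R = 47 + 0.3 × (47 − 47) = 47 + 0.3 × 0 = 47 → 47
G = 54 + 0.3 × (75 − 54) = 54 + 0.3 × 21 = 60.3 → 60
B = 64 + 0.3 × (178 − 64) = 64 + 0.3 × 114 = 98.2 → 98
So the blended color is (47, 60, 98), about #2f3c62.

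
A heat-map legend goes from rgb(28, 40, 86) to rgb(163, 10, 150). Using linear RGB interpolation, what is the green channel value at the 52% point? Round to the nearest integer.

G = 40 + 0.52 × (10 − 40) = 24.4 → 24

24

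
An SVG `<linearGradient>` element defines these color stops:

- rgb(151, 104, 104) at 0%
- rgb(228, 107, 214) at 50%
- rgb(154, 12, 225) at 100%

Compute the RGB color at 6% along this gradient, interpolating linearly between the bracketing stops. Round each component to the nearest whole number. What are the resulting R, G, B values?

(160, 104, 117)

6% lies between the 0% and 50% stops, so the local fraction is t = (6 − 0)/(50 − 0) = 6/50 ≈ 0.12.
R = 151 + 0.12 × (228 − 151) = 160.24 → 160
G = 104 + 0.12 × (107 − 104) = 104.36 → 104
B = 104 + 0.12 × (214 − 104) = 117.2 → 117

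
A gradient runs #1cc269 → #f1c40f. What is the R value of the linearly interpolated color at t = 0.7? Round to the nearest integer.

177

R₁ = 28 (from #1cc269), R₂ = 241 (from #f1c40f).
R = 28 + 0.7 × (241 − 28) = 177.1 → 177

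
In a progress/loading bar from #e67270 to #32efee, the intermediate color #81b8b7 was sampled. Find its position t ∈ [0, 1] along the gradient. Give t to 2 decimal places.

Invert the lerp on the R channel (largest span, 180): t = (129 − 230) / (50 − 230) = -101/-180 = 0.56111.
Check on G: (184 − 114)/(239 − 114) = 0.56 ✓

0.56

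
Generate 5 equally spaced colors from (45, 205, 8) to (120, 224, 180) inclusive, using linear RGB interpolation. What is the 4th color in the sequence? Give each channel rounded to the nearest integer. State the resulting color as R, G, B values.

With 5 swatches and endpoints inclusive, swatch 4 sits at t = (4 − 1)/(5 − 1) = 3/4 ≈ 0.75.
R = 45 + 0.75 × (120 − 45) = 101.25 → 101
G = 205 + 0.75 × (224 − 205) = 219.25 → 219
B = 8 + 0.75 × (180 − 8) = 137 → 137

(101, 219, 137)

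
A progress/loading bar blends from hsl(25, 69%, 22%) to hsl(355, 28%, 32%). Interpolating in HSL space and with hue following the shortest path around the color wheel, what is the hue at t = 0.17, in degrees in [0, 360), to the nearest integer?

20

Hue: 355 − 25 = 330°, but |330| > 180 so the shorter arc goes the other way: Δh = 330 − 360 = -30°.
H = 25 + 0.17 × (-30) = 19.9 → 20°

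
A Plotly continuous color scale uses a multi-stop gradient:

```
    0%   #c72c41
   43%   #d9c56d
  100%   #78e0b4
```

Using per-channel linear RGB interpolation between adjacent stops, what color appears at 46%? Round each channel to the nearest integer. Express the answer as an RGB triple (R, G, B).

46% lies between the 43% and 100% stops, so the local fraction is t = (46 − 43)/(100 − 43) = 3/57 ≈ 0.0526.
#d9c56d → (217, 197, 109); #78e0b4 → (120, 224, 180).
R = 217 + 0.0526 × (120 − 217) = 211.898 → 212
G = 197 + 0.0526 × (224 − 197) = 198.42 → 198
B = 109 + 0.0526 × (180 − 109) = 112.735 → 113

(212, 198, 113)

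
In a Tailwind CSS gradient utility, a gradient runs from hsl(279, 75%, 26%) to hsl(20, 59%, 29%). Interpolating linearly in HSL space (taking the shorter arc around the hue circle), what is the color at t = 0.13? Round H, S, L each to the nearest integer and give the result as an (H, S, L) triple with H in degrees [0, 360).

(292, 73, 26)

Hue: 20 − 279 = -259°, but |-259| > 180 so the shorter arc goes the other way: Δh = -259 + 360 = 101°.
H = 279 + 0.13 × (101) = 292.13 → 292°
S = 75 + 0.13 × (59 − 75) = 72.92 → 73%
L = 26 + 0.13 × (29 − 26) = 26.39 → 26%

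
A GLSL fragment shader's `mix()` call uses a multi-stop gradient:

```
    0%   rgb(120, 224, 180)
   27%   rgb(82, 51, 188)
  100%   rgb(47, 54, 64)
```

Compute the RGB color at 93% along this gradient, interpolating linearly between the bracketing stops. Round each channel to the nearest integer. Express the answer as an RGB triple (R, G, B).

93% lies between the 27% and 100% stops, so the local fraction is t = (93 − 27)/(100 − 27) = 66/73 ≈ 0.9041.
R = 82 + 0.9041 × (47 − 82) = 50.356 → 50
G = 51 + 0.9041 × (54 − 51) = 53.712 → 54
B = 188 + 0.9041 × (64 − 188) = 75.892 → 76

(50, 54, 76)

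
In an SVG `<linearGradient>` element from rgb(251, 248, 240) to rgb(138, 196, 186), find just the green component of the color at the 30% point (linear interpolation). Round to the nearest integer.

232

G = 248 + 0.3 × (196 − 248) = 232.4 → 232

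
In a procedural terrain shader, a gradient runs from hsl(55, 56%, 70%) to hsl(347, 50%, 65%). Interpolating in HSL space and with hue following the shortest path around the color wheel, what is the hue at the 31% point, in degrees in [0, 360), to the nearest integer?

34

Hue: 347 − 55 = 292°, but |292| > 180 so the shorter arc goes the other way: Δh = 292 − 360 = -68°.
H = 55 + 0.31 × (-68) = 33.92 → 34°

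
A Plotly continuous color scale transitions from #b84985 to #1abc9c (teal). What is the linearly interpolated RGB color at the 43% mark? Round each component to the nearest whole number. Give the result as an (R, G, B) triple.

#b84985 → (184, 73, 133); #1abc9c → (26, 188, 156).
43% corresponds to t = 0.43.
R = 184 + 0.43 × (26 − 184) = 184 + 0.43 × -158 = 116.06 → 116
G = 73 + 0.43 × (188 − 73) = 73 + 0.43 × 115 = 122.45 → 122
B = 133 + 0.43 × (156 − 133) = 133 + 0.43 × 23 = 142.89 → 143
So the blended color is (116, 122, 143), about #747a8f.

(116, 122, 143)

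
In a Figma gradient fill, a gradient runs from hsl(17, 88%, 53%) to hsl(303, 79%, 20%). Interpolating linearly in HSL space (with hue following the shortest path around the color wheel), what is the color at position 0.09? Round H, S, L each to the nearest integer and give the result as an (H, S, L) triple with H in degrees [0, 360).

(10, 87, 50)

Hue: 303 − 17 = 286°, but |286| > 180 so the shorter arc goes the other way: Δh = 286 − 360 = -74°.
H = 17 + 0.09 × (-74) = 10.34 → 10°
S = 88 + 0.09 × (79 − 88) = 87.19 → 87%
L = 53 + 0.09 × (20 − 53) = 50.03 → 50%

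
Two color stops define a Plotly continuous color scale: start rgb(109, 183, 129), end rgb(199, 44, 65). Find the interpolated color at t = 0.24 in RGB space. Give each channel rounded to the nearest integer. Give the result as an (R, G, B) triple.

(131, 150, 114)

R = 109 + 0.24 × (199 − 109) = 109 + 0.24 × 90 = 130.6 → 131
G = 183 + 0.24 × (44 − 183) = 183 + 0.24 × -139 = 149.64 → 150
B = 129 + 0.24 × (65 − 129) = 129 + 0.24 × -64 = 113.64 → 114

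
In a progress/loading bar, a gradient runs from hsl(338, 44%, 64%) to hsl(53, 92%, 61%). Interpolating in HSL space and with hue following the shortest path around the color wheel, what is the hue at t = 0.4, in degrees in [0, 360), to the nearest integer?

8

Hue: 53 − 338 = -285°, but |-285| > 180 so the shorter arc goes the other way: Δh = -285 + 360 = 75°.
H = 338 + 0.4 × (75) = 368 → 368 → 368 mod 360 = 8°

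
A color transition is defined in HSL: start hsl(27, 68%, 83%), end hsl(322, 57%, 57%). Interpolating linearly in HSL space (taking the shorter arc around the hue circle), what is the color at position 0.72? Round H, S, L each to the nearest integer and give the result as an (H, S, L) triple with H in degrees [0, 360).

(340, 60, 64)

Hue: 322 − 27 = 295°, but |295| > 180 so the shorter arc goes the other way: Δh = 295 − 360 = -65°.
H = 27 + 0.72 × (-65) = -19.8 → -20 → -20 mod 360 = 340°
S = 68 + 0.72 × (57 − 68) = 60.08 → 60%
L = 83 + 0.72 × (57 − 83) = 64.28 → 64%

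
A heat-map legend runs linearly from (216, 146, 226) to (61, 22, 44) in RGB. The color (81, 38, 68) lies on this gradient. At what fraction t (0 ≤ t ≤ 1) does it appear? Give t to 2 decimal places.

0.87

Invert the lerp on the B channel (largest span, 182): t = (68 − 226) / (44 − 226) = -158/-182 = 0.86813.
Check on R: (81 − 216)/(61 − 216) = 0.871 ✓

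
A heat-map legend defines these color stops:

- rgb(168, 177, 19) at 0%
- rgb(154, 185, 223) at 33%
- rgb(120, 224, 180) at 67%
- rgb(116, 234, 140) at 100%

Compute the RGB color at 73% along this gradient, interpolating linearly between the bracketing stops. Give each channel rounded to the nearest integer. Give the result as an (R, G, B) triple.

73% lies between the 67% and 100% stops, so the local fraction is t = (73 − 67)/(100 − 67) = 6/33 ≈ 0.1818.
R = 120 + 0.1818 × (116 − 120) = 119.273 → 119
G = 224 + 0.1818 × (234 − 224) = 225.818 → 226
B = 180 + 0.1818 × (140 − 180) = 172.728 → 173

(119, 226, 173)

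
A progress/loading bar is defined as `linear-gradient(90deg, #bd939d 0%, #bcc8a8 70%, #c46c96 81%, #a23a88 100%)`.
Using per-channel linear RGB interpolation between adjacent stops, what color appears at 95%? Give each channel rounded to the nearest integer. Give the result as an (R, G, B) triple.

95% lies between the 81% and 100% stops, so the local fraction is t = (95 − 81)/(100 − 81) = 14/19 ≈ 0.7368.
#c46c96 → (196, 108, 150); #a23a88 → (162, 58, 136).
R = 196 + 0.7368 × (162 − 196) = 170.949 → 171
G = 108 + 0.7368 × (58 − 108) = 71.16 → 71
B = 150 + 0.7368 × (136 − 150) = 139.685 → 140

(171, 71, 140)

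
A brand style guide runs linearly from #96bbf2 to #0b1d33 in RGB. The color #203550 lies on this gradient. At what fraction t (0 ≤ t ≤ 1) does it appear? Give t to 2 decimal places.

Invert the lerp on the B channel (largest span, 191): t = (80 − 242) / (51 − 242) = -162/-191 = 0.84817.
Check on R: (32 − 150)/(11 − 150) = 0.8489 ✓

0.85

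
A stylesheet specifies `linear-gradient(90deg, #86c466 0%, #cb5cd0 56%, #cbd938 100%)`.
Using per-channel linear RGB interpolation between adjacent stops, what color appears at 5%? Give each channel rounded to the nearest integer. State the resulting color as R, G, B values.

5% lies between the 0% and 56% stops, so the local fraction is t = (5 − 0)/(56 − 0) = 5/56 ≈ 0.0893.
#86c466 → (134, 196, 102); #cb5cd0 → (203, 92, 208).
R = 134 + 0.0893 × (203 − 134) = 140.162 → 140
G = 196 + 0.0893 × (92 − 196) = 186.713 → 187
B = 102 + 0.0893 × (208 − 102) = 111.466 → 111

(140, 187, 111)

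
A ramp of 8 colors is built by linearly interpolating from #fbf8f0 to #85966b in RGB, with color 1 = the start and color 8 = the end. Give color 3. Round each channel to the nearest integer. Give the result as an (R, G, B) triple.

With 8 swatches and endpoints inclusive, swatch 3 sits at t = (3 − 1)/(8 − 1) = 2/7 ≈ 0.2857.
#fbf8f0 → (251, 248, 240); #85966b → (133, 150, 107).
R = 251 + 0.2857 × (133 − 251) = 217.287 → 217
G = 248 + 0.2857 × (150 − 248) = 220.001 → 220
B = 240 + 0.2857 × (107 − 240) = 202.002 → 202

(217, 220, 202)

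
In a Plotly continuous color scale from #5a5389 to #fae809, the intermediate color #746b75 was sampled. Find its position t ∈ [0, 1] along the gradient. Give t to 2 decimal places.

Invert the lerp on the R channel (largest span, 160): t = (116 − 90) / (250 − 90) = 26/160 = 0.1625.
Check on G: (107 − 83)/(232 − 83) = 0.1611 ✓

0.16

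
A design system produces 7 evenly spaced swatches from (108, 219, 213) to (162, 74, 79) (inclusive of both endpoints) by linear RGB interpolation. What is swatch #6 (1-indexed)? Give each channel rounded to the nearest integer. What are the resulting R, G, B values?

(153, 98, 101)

With 7 swatches and endpoints inclusive, swatch 6 sits at t = (6 − 1)/(7 − 1) = 5/6 ≈ 0.8333.
R = 108 + 0.8333 × (162 − 108) = 152.998 → 153
G = 219 + 0.8333 × (74 − 219) = 98.171 → 98
B = 213 + 0.8333 × (79 − 213) = 101.338 → 101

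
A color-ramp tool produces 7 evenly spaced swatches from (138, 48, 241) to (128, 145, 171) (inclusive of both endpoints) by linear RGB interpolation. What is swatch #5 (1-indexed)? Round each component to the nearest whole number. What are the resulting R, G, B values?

(131, 113, 194)

With 7 swatches and endpoints inclusive, swatch 5 sits at t = (5 − 1)/(7 − 1) = 4/6 ≈ 0.6667.
R = 138 + 0.6667 × (128 − 138) = 131.333 → 131
G = 48 + 0.6667 × (145 − 48) = 112.67 → 113
B = 241 + 0.6667 × (171 − 241) = 194.331 → 194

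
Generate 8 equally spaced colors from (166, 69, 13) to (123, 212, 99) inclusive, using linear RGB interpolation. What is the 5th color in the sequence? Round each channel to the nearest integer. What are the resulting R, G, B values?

(141, 151, 62)

With 8 swatches and endpoints inclusive, swatch 5 sits at t = (5 − 1)/(8 − 1) = 4/7 ≈ 0.5714.
R = 166 + 0.5714 × (123 − 166) = 141.43 → 141
G = 69 + 0.5714 × (212 − 69) = 150.71 → 151
B = 13 + 0.5714 × (99 − 13) = 62.14 → 62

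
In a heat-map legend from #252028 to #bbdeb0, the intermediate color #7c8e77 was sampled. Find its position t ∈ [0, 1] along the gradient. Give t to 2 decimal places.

Invert the lerp on the G channel (largest span, 190): t = (142 − 32) / (222 − 32) = 110/190 = 0.57895.
Check on R: (124 − 37)/(187 − 37) = 0.58 ✓

0.58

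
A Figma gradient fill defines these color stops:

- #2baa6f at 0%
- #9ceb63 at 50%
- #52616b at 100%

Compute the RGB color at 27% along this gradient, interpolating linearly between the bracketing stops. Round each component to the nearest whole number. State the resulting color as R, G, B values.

(104, 205, 105)

27% lies between the 0% and 50% stops, so the local fraction is t = (27 − 0)/(50 − 0) = 27/50 ≈ 0.54.
#2baa6f → (43, 170, 111); #9ceb63 → (156, 235, 99).
R = 43 + 0.54 × (156 − 43) = 104.02 → 104
G = 170 + 0.54 × (235 − 170) = 205.1 → 205
B = 111 + 0.54 × (99 − 111) = 104.52 → 105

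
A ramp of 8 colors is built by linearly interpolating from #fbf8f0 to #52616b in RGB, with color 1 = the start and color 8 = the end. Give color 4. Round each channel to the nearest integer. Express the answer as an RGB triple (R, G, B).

With 8 swatches and endpoints inclusive, swatch 4 sits at t = (4 − 1)/(8 − 1) = 3/7 ≈ 0.4286.
#fbf8f0 → (251, 248, 240); #52616b → (82, 97, 107).
R = 251 + 0.4286 × (82 − 251) = 178.567 → 179
G = 248 + 0.4286 × (97 − 248) = 183.281 → 183
B = 240 + 0.4286 × (107 − 240) = 182.996 → 183

(179, 183, 183)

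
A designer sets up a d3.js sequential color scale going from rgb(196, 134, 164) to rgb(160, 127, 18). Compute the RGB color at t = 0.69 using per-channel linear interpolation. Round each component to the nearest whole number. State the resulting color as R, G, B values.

(171, 129, 63)

R = 196 + 0.69 × (160 − 196) = 196 + 0.69 × -36 = 171.16 → 171
G = 134 + 0.69 × (127 − 134) = 134 + 0.69 × -7 = 129.17 → 129
B = 164 + 0.69 × (18 − 164) = 164 + 0.69 × -146 = 63.26 → 63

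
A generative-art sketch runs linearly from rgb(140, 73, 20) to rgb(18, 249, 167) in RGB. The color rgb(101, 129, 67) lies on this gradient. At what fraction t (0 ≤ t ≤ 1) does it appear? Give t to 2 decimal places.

Invert the lerp on the G channel (largest span, 176): t = (129 − 73) / (249 − 73) = 56/176 = 0.31818.
Check on R: (101 − 140)/(18 − 140) = 0.3197 ✓

0.32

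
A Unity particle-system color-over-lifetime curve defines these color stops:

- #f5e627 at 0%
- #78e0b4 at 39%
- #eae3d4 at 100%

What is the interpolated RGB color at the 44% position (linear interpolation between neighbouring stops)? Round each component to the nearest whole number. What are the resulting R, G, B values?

44% lies between the 39% and 100% stops, so the local fraction is t = (44 − 39)/(100 − 39) = 5/61 ≈ 0.082.
#78e0b4 → (120, 224, 180); #eae3d4 → (234, 227, 212).
R = 120 + 0.082 × (234 − 120) = 129.348 → 129
G = 224 + 0.082 × (227 − 224) = 224.246 → 224
B = 180 + 0.082 × (212 − 180) = 182.624 → 183

(129, 224, 183)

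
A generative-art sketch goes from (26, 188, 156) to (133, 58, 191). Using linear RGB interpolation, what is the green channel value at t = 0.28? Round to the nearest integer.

G = 188 + 0.28 × (58 − 188) = 151.6 → 152

152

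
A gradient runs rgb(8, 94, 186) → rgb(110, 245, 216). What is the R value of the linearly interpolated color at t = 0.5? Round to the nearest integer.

R = 8 + 0.5 × (110 − 8) = 59 → 59

59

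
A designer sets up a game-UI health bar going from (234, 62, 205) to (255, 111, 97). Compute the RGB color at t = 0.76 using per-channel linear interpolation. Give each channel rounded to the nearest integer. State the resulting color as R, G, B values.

(250, 99, 123)

R = 234 + 0.76 × (255 − 234) = 234 + 0.76 × 21 = 249.96 → 250
G = 62 + 0.76 × (111 − 62) = 62 + 0.76 × 49 = 99.24 → 99
B = 205 + 0.76 × (97 − 205) = 205 + 0.76 × -108 = 122.92 → 123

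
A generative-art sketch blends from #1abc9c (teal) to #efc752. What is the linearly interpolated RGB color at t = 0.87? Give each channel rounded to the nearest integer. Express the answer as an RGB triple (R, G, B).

#1abc9c → (26, 188, 156); #efc752 → (239, 199, 82).
R = 26 + 0.87 × (239 − 26) = 26 + 0.87 × 213 = 211.31 → 211
G = 188 + 0.87 × (199 − 188) = 188 + 0.87 × 11 = 197.57 → 198
B = 156 + 0.87 × (82 − 156) = 156 + 0.87 × -74 = 91.62 → 92

(211, 198, 92)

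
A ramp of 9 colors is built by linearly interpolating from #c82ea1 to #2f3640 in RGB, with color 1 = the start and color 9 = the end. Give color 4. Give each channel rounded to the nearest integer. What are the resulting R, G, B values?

With 9 swatches and endpoints inclusive, swatch 4 sits at t = (4 − 1)/(9 − 1) = 3/8 ≈ 0.375.
#c82ea1 → (200, 46, 161); #2f3640 → (47, 54, 64).
R = 200 + 0.375 × (47 − 200) = 142.625 → 143
G = 46 + 0.375 × (54 − 46) = 49 → 49
B = 161 + 0.375 × (64 − 161) = 124.625 → 125

(143, 49, 125)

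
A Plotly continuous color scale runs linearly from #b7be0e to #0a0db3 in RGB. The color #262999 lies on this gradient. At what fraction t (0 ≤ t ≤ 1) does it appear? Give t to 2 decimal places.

0.84

Invert the lerp on the G channel (largest span, 177): t = (41 − 190) / (13 − 190) = -149/-177 = 0.84181.
Check on R: (38 − 183)/(10 − 183) = 0.8382 ✓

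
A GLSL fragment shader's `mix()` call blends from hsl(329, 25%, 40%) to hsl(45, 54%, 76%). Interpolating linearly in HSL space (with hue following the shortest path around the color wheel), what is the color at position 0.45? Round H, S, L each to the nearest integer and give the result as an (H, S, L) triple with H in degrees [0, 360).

(3, 38, 56)

Hue: 45 − 329 = -284°, but |-284| > 180 so the shorter arc goes the other way: Δh = -284 + 360 = 76°.
H = 329 + 0.45 × (76) = 363.2 → 363 → 363 mod 360 = 3°
S = 25 + 0.45 × (54 − 25) = 38.05 → 38%
L = 40 + 0.45 × (76 − 40) = 56.2 → 56%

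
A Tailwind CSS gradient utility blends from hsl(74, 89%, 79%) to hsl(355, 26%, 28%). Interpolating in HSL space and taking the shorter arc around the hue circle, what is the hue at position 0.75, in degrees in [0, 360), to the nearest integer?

Hue: 355 − 74 = 281°, but |281| > 180 so the shorter arc goes the other way: Δh = 281 − 360 = -79°.
H = 74 + 0.75 × (-79) = 14.75 → 15°

15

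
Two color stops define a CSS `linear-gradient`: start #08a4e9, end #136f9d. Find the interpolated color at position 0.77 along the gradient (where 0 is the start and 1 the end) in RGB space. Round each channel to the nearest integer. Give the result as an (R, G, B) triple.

(16, 123, 174)

#08a4e9 → (8, 164, 233); #136f9d → (19, 111, 157).
R = 8 + 0.77 × (19 − 8) = 8 + 0.77 × 11 = 16.47 → 16
G = 164 + 0.77 × (111 − 164) = 164 + 0.77 × -53 = 123.19 → 123
B = 233 + 0.77 × (157 − 233) = 233 + 0.77 × -76 = 174.48 → 174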